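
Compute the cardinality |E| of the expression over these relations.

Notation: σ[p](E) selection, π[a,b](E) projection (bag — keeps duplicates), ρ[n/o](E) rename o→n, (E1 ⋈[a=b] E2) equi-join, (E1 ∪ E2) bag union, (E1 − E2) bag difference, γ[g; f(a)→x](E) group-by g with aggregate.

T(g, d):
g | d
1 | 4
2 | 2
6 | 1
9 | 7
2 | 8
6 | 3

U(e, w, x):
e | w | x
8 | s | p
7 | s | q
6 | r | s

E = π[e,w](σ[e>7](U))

Per-node cardinality:
  U → 3
  σ[e>7](U) → 1
  π[e,w](σ[e>7](U)) → 1

|E| = 1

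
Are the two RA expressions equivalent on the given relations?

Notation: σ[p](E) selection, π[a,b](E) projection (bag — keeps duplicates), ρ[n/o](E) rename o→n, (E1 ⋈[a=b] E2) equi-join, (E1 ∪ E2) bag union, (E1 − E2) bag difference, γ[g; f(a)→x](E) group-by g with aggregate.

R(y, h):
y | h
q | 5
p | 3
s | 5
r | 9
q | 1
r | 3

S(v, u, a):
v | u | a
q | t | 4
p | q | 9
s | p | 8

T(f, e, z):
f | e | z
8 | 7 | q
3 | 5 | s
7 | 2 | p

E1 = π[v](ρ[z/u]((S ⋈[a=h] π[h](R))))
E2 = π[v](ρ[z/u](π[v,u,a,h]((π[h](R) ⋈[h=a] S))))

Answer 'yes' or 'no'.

E1 stepwise |·|:
  S → 3
  R → 6
  π[h](R) → 6
  (S ⋈[a=h] π[h](R)) → 1
  ρ[z/u]((S ⋈[a=h] π[h](R))) → 1
  π[v](ρ[z/u]((S ⋈[a=h] π[h](R)))) → 1
E2 stepwise |·|:
  R → 6
  π[h](R) → 6
  S → 3
  (π[h](R) ⋈[h=a] S) → 1
  π[v,u,a,h]((π[h](R) ⋈[h=a] S)) → 1
  ρ[z/u](π[v,u,a,h]((π[h](R) ⋈[h=a] S))) → 1
  π[v](ρ[z/u](π[v,u,a,h]((π[h](R) ⋈[h=a] S)))) → 1

E1 and E2 produce the same multiset:
v
p

yes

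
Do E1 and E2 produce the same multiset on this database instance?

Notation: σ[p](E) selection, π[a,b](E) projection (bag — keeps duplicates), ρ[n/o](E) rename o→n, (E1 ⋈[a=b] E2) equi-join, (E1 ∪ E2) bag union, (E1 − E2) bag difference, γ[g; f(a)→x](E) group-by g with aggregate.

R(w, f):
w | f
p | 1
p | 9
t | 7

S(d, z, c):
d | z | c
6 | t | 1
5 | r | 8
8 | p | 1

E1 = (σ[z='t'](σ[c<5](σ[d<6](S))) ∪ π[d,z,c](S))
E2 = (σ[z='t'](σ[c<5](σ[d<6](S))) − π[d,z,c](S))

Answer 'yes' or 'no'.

E1 stepwise |·|:
  S → 3
  σ[d<6](S) → 1
  σ[c<5](σ[d<6](S)) → 0
  σ[z='t'](σ[c<5](σ[d<6](S))) → 0
  S → 3
  π[d,z,c](S) → 3
  (σ[z='t'](σ[c<5](σ[d<6](S))) ∪ π[d,z,c](S)) → 3
E2 stepwise |·|:
  S → 3
  σ[d<6](S) → 1
  σ[c<5](σ[d<6](S)) → 0
  σ[z='t'](σ[c<5](σ[d<6](S))) → 0
  S → 3
  π[d,z,c](S) → 3
  (σ[z='t'](σ[c<5](σ[d<6](S))) − π[d,z,c](S)) → 0

E1 result:
d | z | c
5 | r | 8
6 | t | 1
8 | p | 1
E2 result:
d | z | c
(0 rows)
Witness: (5, 'r', 8) appears 1× in E1 but 0× in E2.

no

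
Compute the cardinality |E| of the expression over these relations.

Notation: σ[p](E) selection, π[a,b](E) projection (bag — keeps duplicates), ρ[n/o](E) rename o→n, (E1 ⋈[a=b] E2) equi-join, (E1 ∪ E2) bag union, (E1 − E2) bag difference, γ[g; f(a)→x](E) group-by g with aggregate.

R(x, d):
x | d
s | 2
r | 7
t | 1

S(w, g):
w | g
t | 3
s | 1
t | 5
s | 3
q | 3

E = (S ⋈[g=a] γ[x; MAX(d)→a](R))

Row counts bottom-up:
  S → 5
  R → 3
  γ[x; MAX(d)→a](R) → 3
  (S ⋈[g=a] γ[x; MAX(d)→a](R)) → 1

|E| = 1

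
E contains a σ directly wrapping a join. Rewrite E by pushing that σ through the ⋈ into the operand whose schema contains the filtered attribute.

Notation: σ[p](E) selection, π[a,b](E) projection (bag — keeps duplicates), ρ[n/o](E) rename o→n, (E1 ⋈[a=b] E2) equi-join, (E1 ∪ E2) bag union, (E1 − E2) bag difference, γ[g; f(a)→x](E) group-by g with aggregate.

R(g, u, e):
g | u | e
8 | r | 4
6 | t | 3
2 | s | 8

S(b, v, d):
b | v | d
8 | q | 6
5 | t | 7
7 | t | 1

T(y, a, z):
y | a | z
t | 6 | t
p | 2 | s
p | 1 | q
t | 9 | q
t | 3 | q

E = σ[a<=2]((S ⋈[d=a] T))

σ filters on a, owned by the right side.
E' = (S ⋈[d=a] σ[a<=2](T))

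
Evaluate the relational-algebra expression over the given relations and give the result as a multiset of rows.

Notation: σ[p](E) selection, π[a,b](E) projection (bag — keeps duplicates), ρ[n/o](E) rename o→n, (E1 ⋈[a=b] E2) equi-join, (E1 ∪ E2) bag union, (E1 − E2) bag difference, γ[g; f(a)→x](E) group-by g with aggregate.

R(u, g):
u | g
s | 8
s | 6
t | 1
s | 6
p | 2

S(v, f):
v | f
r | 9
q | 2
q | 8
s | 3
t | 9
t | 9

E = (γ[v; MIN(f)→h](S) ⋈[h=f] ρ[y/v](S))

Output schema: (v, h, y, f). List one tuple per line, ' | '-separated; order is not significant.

Row counts bottom-up:
  S → 6
  γ[v; MIN(f)→h](S) → 4
  S → 6
  ρ[y/v](S) → 6
  (γ[v; MIN(f)→h](S) ⋈[h=f] ρ[y/v](S)) → 8

== RESULT ==
v | h | y | f
q | 2 | q | 2
r | 9 | r | 9
r | 9 | t | 9
r | 9 | t | 9
s | 3 | s | 3
t | 9 | r | 9
t | 9 | t | 9
t | 9 | t | 9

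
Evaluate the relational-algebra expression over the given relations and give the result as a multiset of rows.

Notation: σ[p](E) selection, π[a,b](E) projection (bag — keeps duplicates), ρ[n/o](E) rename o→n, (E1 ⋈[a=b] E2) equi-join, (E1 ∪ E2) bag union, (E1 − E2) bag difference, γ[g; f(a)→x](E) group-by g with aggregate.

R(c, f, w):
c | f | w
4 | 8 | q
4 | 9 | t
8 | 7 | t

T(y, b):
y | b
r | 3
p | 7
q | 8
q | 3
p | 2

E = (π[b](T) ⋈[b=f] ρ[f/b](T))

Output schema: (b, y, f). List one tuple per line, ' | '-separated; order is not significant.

Per-node cardinality:
  T → 5
  π[b](T) → 5
  T → 5
  ρ[f/b](T) → 5
  (π[b](T) ⋈[b=f] ρ[f/b](T)) → 7

== RESULT ==
b | y | f
2 | p | 2
3 | q | 3
3 | q | 3
3 | r | 3
3 | r | 3
7 | p | 7
8 | q | 8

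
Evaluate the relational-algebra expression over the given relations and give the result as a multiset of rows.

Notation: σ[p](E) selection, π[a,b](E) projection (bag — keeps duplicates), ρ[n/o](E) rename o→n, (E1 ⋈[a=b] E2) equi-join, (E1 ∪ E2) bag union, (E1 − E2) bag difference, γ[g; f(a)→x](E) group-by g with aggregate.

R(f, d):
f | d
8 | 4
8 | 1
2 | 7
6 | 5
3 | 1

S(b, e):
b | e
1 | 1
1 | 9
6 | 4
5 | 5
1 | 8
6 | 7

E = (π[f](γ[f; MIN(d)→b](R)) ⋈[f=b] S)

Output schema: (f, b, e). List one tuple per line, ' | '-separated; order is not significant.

Subexpression sizes:
  R → 5
  γ[f; MIN(d)→b](R) → 4
  π[f](γ[f; MIN(d)→b](R)) → 4
  S → 6
  (π[f](γ[f; MIN(d)→b](R)) ⋈[f=b] S) → 2

== RESULT ==
f | b | e
6 | 6 | 4
6 | 6 | 7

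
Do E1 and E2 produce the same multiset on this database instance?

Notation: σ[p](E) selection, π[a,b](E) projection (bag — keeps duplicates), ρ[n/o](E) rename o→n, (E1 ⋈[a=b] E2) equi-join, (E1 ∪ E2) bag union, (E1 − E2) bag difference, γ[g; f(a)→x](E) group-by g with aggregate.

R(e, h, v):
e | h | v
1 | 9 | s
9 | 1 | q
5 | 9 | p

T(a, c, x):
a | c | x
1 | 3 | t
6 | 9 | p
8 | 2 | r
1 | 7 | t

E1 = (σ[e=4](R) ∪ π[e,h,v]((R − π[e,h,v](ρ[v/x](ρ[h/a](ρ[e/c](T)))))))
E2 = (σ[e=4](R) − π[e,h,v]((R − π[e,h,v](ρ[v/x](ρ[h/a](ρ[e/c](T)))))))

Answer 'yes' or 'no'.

E1 stepwise |·|:
  R → 3
  σ[e=4](R) → 0
  R → 3
  T → 4
  ρ[e/c](T) → 4
  ρ[h/a](ρ[e/c](T)) → 4
  ρ[v/x](ρ[h/a](ρ[e/c](T))) → 4
  π[e,h,v](ρ[v/x](ρ[h/a](ρ[e/c](T)))) → 4
  (R − π[e,h,v](ρ[v/x](ρ[h/a](ρ[e/c](T))))) → 3
  π[e,h,v]((R − π[e,h,v](ρ[v/x](ρ[h/a](ρ[e/c](T)))))) → 3
  (σ[e=4](R) ∪ π[e,h,v]((R − π[e,h,v](ρ[v/x](ρ[h/a](ρ[e/c](T))))))) → 3
E2 stepwise |·|:
  R → 3
  σ[e=4](R) → 0
  R → 3
  T → 4
  ρ[e/c](T) → 4
  ρ[h/a](ρ[e/c](T)) → 4
  ρ[v/x](ρ[h/a](ρ[e/c](T))) → 4
  π[e,h,v](ρ[v/x](ρ[h/a](ρ[e/c](T)))) → 4
  (R − π[e,h,v](ρ[v/x](ρ[h/a](ρ[e/c](T))))) → 3
  π[e,h,v]((R − π[e,h,v](ρ[v/x](ρ[h/a](ρ[e/c](T)))))) → 3
  (σ[e=4](R) − π[e,h,v]((R − π[e,h,v](ρ[v/x](ρ[h/a](ρ[e/c](T))))))) → 0

E1 result:
e | h | v
1 | 9 | s
5 | 9 | p
9 | 1 | q
E2 result:
e | h | v
(0 rows)
Witness: (1, 9, 's') appears 1× in E1 but 0× in E2.

no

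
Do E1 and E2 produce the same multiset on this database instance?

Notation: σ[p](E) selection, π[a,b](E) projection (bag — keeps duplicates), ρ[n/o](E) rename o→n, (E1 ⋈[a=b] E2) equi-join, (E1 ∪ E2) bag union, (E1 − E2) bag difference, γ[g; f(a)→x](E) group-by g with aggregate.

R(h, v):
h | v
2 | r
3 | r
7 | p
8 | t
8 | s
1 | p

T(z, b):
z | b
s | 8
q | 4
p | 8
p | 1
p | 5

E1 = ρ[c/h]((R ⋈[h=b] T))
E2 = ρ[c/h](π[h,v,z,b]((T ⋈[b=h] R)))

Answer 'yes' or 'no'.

E1 row counts bottom-up:
  R → 6
  T → 5
  (R ⋈[h=b] T) → 5
  ρ[c/h]((R ⋈[h=b] T)) → 5
E2 row counts bottom-up:
  T → 5
  R → 6
  (T ⋈[b=h] R) → 5
  π[h,v,z,b]((T ⋈[b=h] R)) → 5
  ρ[c/h](π[h,v,z,b]((T ⋈[b=h] R))) → 5

E1 and E2 produce the same multiset:
c | v | z | b
1 | p | p | 1
8 | s | p | 8
8 | s | s | 8
8 | t | p | 8
8 | t | s | 8

yes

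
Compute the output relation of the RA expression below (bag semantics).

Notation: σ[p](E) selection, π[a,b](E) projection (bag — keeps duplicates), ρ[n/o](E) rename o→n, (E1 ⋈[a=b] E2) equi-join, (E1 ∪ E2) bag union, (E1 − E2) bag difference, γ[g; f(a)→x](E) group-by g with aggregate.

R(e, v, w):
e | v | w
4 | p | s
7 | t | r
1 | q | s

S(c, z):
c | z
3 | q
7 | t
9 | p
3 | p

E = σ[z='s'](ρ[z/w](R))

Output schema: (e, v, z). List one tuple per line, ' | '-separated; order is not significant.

Stepwise |·|:
  R → 3
  ρ[z/w](R) → 3
  σ[z='s'](ρ[z/w](R)) → 2

== RESULT ==
e | v | z
1 | q | s
4 | p | s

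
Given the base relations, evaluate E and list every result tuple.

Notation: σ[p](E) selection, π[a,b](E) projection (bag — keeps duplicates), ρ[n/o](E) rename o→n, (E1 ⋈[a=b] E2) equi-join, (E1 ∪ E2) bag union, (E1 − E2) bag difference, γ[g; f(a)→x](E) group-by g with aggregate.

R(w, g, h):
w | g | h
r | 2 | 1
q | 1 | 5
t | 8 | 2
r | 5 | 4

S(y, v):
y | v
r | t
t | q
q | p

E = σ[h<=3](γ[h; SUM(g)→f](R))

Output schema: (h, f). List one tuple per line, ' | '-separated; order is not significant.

Per-node cardinality:
  R → 4
  γ[h; SUM(g)→f](R) → 4
  σ[h<=3](γ[h; SUM(g)→f](R)) → 2

== RESULT ==
h | f
1 | 2
2 | 8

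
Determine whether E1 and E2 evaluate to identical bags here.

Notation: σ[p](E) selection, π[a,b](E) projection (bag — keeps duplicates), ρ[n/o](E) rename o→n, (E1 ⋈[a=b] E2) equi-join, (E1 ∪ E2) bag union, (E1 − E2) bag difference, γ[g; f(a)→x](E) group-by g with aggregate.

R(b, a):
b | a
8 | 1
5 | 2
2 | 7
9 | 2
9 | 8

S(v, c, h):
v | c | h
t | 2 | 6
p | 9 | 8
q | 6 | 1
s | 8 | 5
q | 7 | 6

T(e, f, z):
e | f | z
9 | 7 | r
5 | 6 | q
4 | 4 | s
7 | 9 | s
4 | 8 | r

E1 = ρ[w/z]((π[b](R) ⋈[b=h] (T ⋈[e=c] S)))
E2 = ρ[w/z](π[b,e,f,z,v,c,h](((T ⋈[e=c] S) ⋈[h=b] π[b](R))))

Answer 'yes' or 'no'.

E1 subexpression sizes:
  R → 5
  π[b](R) → 5
  T → 5
  S → 5
  (T ⋈[e=c] S) → 2
  (π[b](R) ⋈[b=h] (T ⋈[e=c] S)) → 1
  ρ[w/z]((π[b](R) ⋈[b=h] (T ⋈[e=c] S))) → 1
E2 subexpression sizes:
  T → 5
  S → 5
  (T ⋈[e=c] S) → 2
  R → 5
  π[b](R) → 5
  ((T ⋈[e=c] S) ⋈[h=b] π[b](R)) → 1
  π[b,e,f,z,v,c,h](((T ⋈[e=c] S) ⋈[h=b] π[b](R))) → 1
  ρ[w/z](π[b,e,f,z,v,c,h](((T ⋈[e=c] S) ⋈[h=b] π[b](R)))) → 1

E1 and E2 produce the same multiset:
b | e | f | w | v | c | h
8 | 9 | 7 | r | p | 9 | 8

yes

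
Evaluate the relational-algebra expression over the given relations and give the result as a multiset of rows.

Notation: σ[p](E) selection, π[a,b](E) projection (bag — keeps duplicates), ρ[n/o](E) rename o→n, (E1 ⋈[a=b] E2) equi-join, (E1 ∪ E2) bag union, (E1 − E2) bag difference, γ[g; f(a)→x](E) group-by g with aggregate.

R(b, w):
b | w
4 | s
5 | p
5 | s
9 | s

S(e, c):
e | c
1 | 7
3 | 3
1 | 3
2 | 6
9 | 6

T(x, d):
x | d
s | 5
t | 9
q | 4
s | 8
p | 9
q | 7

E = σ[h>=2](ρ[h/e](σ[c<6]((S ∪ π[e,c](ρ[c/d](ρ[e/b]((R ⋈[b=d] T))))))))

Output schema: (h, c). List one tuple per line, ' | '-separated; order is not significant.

Stepwise |·|:
  S → 5
  R → 4
  T → 6
  (R ⋈[b=d] T) → 5
  ρ[e/b]((R ⋈[b=d] T)) → 5
  ρ[c/d](ρ[e/b]((R ⋈[b=d] T))) → 5
  π[e,c](ρ[c/d](ρ[e/b]((R ⋈[b=d] T)))) → 5
  (S ∪ π[e,c](ρ[c/d](ρ[e/b]((R ⋈[b=d] T))))) → 10
  σ[c<6]((S ∪ π[e,c](ρ[c/d](ρ[e/b]((R ⋈[b=d] T)))))) → 5
  ρ[h/e](σ[c<6]((S ∪ π[e,c](ρ[c/d](ρ[e/b]((R ⋈[b=d] T))))))) → 5
  σ[h>=2](ρ[h/e](σ[c<6]((S ∪ π[e,c](ρ[c/d](ρ[e/b]((R ⋈[b=d] T)))))))) → 4

== RESULT ==
h | c
3 | 3
4 | 4
5 | 5
5 | 5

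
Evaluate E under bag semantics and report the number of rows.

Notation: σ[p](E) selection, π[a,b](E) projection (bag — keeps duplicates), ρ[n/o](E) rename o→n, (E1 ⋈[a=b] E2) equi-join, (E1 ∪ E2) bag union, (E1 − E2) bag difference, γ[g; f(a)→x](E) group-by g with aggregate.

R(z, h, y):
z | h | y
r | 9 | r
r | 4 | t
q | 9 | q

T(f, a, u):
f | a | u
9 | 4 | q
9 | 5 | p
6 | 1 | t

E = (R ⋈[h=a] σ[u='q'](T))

Per-node cardinality:
  R → 3
  T → 3
  σ[u='q'](T) → 1
  (R ⋈[h=a] σ[u='q'](T)) → 1

|E| = 1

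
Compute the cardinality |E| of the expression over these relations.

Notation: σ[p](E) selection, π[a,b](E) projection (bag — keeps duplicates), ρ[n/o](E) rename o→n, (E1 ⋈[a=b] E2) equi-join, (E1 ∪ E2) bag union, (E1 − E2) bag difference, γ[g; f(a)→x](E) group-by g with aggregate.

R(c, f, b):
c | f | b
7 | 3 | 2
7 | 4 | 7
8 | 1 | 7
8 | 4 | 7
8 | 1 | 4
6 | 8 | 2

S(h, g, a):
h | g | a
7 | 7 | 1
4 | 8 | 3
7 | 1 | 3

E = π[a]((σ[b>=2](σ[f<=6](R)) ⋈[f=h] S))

Row counts bottom-up:
  R → 6
  σ[f<=6](R) → 5
  σ[b>=2](σ[f<=6](R)) → 5
  S → 3
  (σ[b>=2](σ[f<=6](R)) ⋈[f=h] S) → 2
  π[a]((σ[b>=2](σ[f<=6](R)) ⋈[f=h] S)) → 2

|E| = 2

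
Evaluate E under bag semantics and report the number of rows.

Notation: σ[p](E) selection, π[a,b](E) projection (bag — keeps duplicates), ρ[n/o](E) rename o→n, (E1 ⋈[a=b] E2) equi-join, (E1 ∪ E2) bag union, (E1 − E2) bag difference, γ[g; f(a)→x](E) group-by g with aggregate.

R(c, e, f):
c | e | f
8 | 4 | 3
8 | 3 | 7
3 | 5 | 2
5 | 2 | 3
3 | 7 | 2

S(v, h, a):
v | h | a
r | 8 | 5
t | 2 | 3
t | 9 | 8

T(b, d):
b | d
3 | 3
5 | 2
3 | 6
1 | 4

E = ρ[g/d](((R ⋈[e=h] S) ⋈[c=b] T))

Row counts bottom-up:
  R → 5
  S → 3
  (R ⋈[e=h] S) → 1
  T → 4
  ((R ⋈[e=h] S) ⋈[c=b] T) → 1
  ρ[g/d](((R ⋈[e=h] S) ⋈[c=b] T)) → 1

|E| = 1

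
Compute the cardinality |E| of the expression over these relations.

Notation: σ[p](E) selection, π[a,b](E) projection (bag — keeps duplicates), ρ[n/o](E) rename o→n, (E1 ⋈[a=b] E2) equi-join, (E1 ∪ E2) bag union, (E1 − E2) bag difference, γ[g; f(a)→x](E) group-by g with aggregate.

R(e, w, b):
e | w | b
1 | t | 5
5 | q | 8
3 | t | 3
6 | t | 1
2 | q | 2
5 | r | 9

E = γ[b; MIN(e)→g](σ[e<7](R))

Row counts bottom-up:
  R → 6
  σ[e<7](R) → 6
  γ[b; MIN(e)→g](σ[e<7](R)) → 6

|E| = 6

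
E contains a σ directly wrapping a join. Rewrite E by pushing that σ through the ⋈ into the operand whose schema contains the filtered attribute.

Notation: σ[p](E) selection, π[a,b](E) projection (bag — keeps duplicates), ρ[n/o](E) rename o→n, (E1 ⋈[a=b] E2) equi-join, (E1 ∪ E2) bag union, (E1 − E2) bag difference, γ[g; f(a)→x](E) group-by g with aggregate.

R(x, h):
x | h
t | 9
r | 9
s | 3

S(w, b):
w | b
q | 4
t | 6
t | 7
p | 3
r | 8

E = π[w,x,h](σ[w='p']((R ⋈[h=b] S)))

σ filters on w, owned by the right side.
E' = π[w,x,h]((R ⋈[h=b] σ[w='p'](S)))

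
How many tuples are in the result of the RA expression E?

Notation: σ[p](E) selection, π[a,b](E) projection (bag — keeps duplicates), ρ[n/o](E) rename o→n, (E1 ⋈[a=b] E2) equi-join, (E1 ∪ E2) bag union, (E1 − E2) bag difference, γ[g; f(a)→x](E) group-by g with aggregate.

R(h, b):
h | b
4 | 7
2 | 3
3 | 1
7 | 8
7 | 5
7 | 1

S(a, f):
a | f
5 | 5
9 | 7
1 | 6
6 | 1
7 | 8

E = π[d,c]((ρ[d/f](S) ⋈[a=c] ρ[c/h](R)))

Per-node cardinality:
  S → 5
  ρ[d/f](S) → 5
  R → 6
  ρ[c/h](R) → 6
  (ρ[d/f](S) ⋈[a=c] ρ[c/h](R)) → 3
  π[d,c]((ρ[d/f](S) ⋈[a=c] ρ[c/h](R))) → 3

|E| = 3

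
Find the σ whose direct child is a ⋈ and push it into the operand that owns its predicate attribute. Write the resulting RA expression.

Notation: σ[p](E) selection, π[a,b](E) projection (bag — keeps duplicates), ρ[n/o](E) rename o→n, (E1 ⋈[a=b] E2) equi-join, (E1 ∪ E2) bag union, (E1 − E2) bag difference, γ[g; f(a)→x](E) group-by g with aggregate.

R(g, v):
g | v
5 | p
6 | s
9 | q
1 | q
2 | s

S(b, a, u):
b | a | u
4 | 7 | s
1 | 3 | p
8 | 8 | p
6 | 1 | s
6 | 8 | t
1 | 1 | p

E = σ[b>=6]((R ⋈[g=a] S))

σ filters on b, owned by the right side.
E' = (R ⋈[g=a] σ[b>=6](S))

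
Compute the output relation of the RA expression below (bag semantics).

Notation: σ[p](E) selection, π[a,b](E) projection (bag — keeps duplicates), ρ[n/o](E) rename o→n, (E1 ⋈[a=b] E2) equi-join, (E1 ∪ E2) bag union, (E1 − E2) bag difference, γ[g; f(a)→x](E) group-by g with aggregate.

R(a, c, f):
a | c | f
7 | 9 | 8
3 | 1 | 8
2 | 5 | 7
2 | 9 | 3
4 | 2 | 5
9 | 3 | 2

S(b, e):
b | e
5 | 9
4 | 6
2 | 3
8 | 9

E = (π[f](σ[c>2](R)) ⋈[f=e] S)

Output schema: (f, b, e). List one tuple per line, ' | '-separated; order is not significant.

Stepwise |·|:
  R → 6
  σ[c>2](R) → 4
  π[f](σ[c>2](R)) → 4
  S → 4
  (π[f](σ[c>2](R)) ⋈[f=e] S) → 1

== RESULT ==
f | b | e
3 | 2 | 3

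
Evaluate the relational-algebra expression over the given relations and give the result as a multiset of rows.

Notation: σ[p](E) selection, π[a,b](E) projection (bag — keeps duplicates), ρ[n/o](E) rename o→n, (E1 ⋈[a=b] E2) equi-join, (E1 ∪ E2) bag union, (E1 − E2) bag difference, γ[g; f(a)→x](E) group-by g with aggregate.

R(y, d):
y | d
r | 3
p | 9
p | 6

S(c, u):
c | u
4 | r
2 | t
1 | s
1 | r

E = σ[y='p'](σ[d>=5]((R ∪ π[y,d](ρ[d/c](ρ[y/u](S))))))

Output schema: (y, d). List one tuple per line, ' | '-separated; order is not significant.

Stepwise |·|:
  R → 3
  S → 4
  ρ[y/u](S) → 4
  ρ[d/c](ρ[y/u](S)) → 4
  π[y,d](ρ[d/c](ρ[y/u](S))) → 4
  (R ∪ π[y,d](ρ[d/c](ρ[y/u](S)))) → 7
  σ[d>=5]((R ∪ π[y,d](ρ[d/c](ρ[y/u](S))))) → 2
  σ[y='p'](σ[d>=5]((R ∪ π[y,d](ρ[d/c](ρ[y/u](S)))))) → 2

== RESULT ==
y | d
p | 6
p | 9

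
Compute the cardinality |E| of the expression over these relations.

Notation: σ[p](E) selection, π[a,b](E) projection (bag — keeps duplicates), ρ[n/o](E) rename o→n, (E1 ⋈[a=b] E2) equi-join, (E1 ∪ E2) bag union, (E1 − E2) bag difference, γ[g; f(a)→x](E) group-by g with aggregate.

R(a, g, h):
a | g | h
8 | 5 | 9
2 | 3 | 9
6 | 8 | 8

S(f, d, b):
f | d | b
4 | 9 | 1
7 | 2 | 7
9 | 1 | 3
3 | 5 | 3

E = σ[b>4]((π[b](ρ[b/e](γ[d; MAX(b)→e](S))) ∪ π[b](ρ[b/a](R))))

Subexpression sizes:
  S → 4
  γ[d; MAX(b)→e](S) → 4
  ρ[b/e](γ[d; MAX(b)→e](S)) → 4
  π[b](ρ[b/e](γ[d; MAX(b)→e](S))) → 4
  R → 3
  ρ[b/a](R) → 3
  π[b](ρ[b/a](R)) → 3
  (π[b](ρ[b/e](γ[d; MAX(b)→e](S))) ∪ π[b](ρ[b/a](R))) → 7
  σ[b>4]((π[b](ρ[b/e](γ[d; MAX(b)→e](S))) ∪ π[b](ρ[b/a](R)))) → 3

|E| = 3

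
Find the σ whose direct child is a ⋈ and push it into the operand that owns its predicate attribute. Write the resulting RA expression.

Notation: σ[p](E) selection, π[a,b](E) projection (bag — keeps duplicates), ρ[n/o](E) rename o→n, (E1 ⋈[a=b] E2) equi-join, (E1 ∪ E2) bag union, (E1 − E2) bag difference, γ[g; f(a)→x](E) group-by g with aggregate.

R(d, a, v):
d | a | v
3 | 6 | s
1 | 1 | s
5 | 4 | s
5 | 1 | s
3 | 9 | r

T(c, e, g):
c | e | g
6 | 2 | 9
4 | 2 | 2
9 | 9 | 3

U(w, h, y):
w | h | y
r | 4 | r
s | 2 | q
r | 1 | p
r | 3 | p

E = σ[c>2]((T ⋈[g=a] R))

σ filters on c, owned by the left side.
E' = (σ[c>2](T) ⋈[g=a] R)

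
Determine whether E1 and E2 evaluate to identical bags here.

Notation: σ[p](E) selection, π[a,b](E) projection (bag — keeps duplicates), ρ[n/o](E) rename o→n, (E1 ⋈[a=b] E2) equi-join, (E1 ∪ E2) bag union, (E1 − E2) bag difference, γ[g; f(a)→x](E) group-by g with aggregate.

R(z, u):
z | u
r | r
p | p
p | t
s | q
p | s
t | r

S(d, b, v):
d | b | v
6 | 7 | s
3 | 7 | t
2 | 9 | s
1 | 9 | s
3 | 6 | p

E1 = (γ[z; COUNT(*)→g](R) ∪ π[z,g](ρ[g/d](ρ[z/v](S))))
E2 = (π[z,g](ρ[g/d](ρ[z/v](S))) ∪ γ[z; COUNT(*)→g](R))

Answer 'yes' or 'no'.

E1 row counts bottom-up:
  R → 6
  γ[z; COUNT(*)→g](R) → 4
  S → 5
  ρ[z/v](S) → 5
  ρ[g/d](ρ[z/v](S)) → 5
  π[z,g](ρ[g/d](ρ[z/v](S))) → 5
  (γ[z; COUNT(*)→g](R) ∪ π[z,g](ρ[g/d](ρ[z/v](S)))) → 9
E2 row counts bottom-up:
  S → 5
  ρ[z/v](S) → 5
  ρ[g/d](ρ[z/v](S)) → 5
  π[z,g](ρ[g/d](ρ[z/v](S))) → 5
  R → 6
  γ[z; COUNT(*)→g](R) → 4
  (π[z,g](ρ[g/d](ρ[z/v](S))) ∪ γ[z; COUNT(*)→g](R)) → 9

E1 and E2 produce the same multiset:
z | g
p | 3
p | 3
r | 1
s | 1
s | 1
s | 2
s | 6
t | 1
t | 3

yes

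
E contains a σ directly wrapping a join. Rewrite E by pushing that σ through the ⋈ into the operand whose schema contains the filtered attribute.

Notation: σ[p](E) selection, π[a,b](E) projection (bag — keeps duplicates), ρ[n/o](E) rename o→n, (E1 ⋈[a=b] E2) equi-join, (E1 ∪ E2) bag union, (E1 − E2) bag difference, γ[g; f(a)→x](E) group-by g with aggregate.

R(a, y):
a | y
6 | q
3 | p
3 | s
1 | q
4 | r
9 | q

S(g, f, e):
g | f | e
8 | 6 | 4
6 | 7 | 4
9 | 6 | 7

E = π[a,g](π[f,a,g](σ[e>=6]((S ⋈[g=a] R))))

σ filters on e, owned by the left side.
E' = π[a,g](π[f,a,g]((σ[e>=6](S) ⋈[g=a] R)))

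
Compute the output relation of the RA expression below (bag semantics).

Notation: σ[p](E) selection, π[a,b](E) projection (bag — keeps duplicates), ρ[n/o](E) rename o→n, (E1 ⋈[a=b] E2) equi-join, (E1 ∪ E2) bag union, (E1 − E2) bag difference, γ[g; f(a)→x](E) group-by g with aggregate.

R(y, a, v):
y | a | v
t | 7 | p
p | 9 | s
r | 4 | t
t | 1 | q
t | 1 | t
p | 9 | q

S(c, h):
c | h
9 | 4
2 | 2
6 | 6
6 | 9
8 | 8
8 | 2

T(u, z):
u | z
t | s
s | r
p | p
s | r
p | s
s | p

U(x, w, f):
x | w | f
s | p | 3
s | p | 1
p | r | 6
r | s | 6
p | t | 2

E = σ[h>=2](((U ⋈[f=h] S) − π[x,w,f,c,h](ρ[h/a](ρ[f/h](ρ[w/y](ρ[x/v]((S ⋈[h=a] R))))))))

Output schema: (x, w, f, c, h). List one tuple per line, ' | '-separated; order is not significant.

Stepwise |·|:
  U → 5
  S → 6
  (U ⋈[f=h] S) → 4
  S → 6
  R → 6
  (S ⋈[h=a] R) → 3
  ρ[x/v]((S ⋈[h=a] R)) → 3
  ρ[w/y](ρ[x/v]((S ⋈[h=a] R))) → 3
  ρ[f/h](ρ[w/y](ρ[x/v]((S ⋈[h=a] R)))) → 3
  ρ[h/a](ρ[f/h](ρ[w/y](ρ[x/v]((S ⋈[h=a] R))))) → 3
  π[x,w,f,c,h](ρ[h/a](ρ[f/h](ρ[w/y](ρ[x/v]((S ⋈[h=a] R)))))) → 3
  ((U ⋈[f=h] S) − π[x,w,f,c,h](ρ[h/a](ρ[f/h](ρ[w/y](ρ[x/v]((S ⋈[h=a] R))))))) → 4
  σ[h>=2](((U ⋈[f=h] S) − π[x,w,f,c,h](ρ[h/a](ρ[f/h](ρ[w/y](ρ[x/v]((S ⋈[h=a] R)))))))) → 4

== RESULT ==
x | w | f | c | h
p | r | 6 | 6 | 6
p | t | 2 | 2 | 2
p | t | 2 | 8 | 2
r | s | 6 | 6 | 6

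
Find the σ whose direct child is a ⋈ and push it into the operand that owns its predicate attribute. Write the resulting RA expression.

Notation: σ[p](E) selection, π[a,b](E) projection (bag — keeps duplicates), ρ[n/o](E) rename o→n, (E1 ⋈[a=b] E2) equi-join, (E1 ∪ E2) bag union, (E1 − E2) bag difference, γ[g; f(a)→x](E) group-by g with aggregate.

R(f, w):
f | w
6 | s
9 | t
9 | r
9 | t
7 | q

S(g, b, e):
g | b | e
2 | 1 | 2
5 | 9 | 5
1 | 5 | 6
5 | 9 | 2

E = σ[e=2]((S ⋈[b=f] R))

σ filters on e, owned by the left side.
E' = (σ[e=2](S) ⋈[b=f] R)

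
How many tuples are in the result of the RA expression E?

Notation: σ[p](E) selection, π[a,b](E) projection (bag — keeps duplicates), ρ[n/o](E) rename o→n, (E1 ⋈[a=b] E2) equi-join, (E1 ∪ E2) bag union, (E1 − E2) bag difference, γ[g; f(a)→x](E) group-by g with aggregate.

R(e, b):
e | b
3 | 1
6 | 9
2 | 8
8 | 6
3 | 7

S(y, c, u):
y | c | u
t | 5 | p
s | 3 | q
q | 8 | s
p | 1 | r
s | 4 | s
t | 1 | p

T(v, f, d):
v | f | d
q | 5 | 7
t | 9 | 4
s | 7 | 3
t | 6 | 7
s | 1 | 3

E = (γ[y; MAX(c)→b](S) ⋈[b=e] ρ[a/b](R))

Subexpression sizes:
  S → 6
  γ[y; MAX(c)→b](S) → 4
  R → 5
  ρ[a/b](R) → 5
  (γ[y; MAX(c)→b](S) ⋈[b=e] ρ[a/b](R)) → 1

|E| = 1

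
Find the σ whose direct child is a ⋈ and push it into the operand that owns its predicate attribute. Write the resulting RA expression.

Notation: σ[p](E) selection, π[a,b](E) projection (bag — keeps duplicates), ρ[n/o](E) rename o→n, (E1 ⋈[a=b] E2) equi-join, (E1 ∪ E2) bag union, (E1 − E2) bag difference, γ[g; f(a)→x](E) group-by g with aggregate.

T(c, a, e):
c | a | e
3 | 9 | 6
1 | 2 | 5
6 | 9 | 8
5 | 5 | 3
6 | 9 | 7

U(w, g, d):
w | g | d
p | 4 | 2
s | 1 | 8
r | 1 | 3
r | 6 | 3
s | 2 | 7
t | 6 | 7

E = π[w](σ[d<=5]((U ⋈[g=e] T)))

σ filters on d, owned by the left side.
E' = π[w]((σ[d<=5](U) ⋈[g=e] T))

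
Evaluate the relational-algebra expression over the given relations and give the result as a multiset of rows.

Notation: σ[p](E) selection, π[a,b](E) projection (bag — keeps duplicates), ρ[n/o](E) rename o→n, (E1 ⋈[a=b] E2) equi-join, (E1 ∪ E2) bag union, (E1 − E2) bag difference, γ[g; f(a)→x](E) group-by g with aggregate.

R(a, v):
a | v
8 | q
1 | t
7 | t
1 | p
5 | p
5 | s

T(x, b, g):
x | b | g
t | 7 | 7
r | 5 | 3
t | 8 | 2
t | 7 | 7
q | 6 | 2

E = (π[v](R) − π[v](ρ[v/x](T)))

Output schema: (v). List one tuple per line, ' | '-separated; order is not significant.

Row counts bottom-up:
  R → 6
  π[v](R) → 6
  T → 5
  ρ[v/x](T) → 5
  π[v](ρ[v/x](T)) → 5
  (π[v](R) − π[v](ρ[v/x](T))) → 3

== RESULT ==
v
p
p
s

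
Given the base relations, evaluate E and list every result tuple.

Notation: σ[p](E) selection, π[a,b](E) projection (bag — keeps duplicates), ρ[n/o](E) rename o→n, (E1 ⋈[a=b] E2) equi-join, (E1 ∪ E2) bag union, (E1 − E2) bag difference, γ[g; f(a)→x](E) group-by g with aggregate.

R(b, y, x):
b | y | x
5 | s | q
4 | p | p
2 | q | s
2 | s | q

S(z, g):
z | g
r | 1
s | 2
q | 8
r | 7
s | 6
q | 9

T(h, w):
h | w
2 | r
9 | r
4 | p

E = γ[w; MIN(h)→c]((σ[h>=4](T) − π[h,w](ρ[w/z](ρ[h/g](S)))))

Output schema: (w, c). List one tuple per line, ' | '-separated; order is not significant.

Stepwise |·|:
  T → 3
  σ[h>=4](T) → 2
  S → 6
  ρ[h/g](S) → 6
  ρ[w/z](ρ[h/g](S)) → 6
  π[h,w](ρ[w/z](ρ[h/g](S))) → 6
  (σ[h>=4](T) − π[h,w](ρ[w/z](ρ[h/g](S)))) → 2
  γ[w; MIN(h)→c]((σ[h>=4](T) − π[h,w](ρ[w/z](ρ[h/g](S))))) → 2

== RESULT ==
w | c
p | 4
r | 9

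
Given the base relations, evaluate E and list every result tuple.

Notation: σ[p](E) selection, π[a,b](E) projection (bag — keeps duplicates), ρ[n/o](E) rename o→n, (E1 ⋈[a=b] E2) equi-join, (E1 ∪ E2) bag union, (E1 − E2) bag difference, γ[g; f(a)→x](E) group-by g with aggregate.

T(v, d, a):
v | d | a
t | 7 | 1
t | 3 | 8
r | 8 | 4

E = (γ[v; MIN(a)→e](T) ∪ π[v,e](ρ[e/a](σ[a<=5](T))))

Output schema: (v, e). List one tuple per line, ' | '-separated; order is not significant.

Stepwise |·|:
  T → 3
  γ[v; MIN(a)→e](T) → 2
  T → 3
  σ[a<=5](T) → 2
  ρ[e/a](σ[a<=5](T)) → 2
  π[v,e](ρ[e/a](σ[a<=5](T))) → 2
  (γ[v; MIN(a)→e](T) ∪ π[v,e](ρ[e/a](σ[a<=5](T)))) → 4

== RESULT ==
v | e
r | 4
r | 4
t | 1
t | 1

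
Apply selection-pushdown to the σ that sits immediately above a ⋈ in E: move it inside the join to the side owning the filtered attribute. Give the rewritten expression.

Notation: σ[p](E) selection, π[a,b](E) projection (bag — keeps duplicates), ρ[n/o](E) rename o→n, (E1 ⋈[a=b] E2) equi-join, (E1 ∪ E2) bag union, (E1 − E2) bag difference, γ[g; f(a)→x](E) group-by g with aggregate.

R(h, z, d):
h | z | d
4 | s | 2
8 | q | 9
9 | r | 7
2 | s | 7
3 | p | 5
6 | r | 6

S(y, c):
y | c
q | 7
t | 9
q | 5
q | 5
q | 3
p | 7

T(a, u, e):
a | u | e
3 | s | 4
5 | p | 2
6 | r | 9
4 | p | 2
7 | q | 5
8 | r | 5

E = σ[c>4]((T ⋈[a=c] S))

σ filters on c, owned by the right side.
E' = (T ⋈[a=c] σ[c>4](S))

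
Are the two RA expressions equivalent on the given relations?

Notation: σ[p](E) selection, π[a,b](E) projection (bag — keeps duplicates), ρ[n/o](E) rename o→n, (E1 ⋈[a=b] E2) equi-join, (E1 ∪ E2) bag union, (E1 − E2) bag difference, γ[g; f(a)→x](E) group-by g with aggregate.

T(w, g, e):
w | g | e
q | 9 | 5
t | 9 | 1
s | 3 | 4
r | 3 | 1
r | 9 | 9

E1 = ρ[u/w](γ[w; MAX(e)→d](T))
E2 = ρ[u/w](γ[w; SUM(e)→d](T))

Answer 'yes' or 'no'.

E1 per-node cardinality:
  T → 5
  γ[w; MAX(e)→d](T) → 4
  ρ[u/w](γ[w; MAX(e)→d](T)) → 4
E2 per-node cardinality:
  T → 5
  γ[w; SUM(e)→d](T) → 4
  ρ[u/w](γ[w; SUM(e)→d](T)) → 4

E1 result:
u | d
q | 5
r | 9
s | 4
t | 1
E2 result:
u | d
q | 5
r | 10
s | 4
t | 1
Witness: ('r', 10) appears 0× in E1 but 1× in E2.

no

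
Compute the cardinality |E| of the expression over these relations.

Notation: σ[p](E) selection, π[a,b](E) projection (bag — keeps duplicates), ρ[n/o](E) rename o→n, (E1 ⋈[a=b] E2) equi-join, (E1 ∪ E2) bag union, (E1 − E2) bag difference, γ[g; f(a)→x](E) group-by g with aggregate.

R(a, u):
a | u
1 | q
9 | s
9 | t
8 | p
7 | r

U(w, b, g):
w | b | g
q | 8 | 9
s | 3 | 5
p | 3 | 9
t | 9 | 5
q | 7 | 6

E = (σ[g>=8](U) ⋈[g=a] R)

Row counts bottom-up:
  U → 5
  σ[g>=8](U) → 2
  R → 5
  (σ[g>=8](U) ⋈[g=a] R) → 4

|E| = 4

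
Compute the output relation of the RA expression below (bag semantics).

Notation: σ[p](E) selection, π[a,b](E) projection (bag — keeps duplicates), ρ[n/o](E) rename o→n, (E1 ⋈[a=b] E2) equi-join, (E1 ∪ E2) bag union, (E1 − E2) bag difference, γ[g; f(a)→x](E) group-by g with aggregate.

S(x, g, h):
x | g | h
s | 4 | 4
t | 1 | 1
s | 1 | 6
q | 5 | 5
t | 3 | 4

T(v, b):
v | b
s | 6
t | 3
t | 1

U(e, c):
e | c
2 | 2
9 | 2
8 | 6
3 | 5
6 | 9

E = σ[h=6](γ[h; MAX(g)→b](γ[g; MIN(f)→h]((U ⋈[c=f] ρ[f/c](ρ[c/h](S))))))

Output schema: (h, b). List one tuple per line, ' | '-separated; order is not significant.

Subexpression sizes:
  U → 5
  S → 5
  ρ[c/h](S) → 5
  ρ[f/c](ρ[c/h](S)) → 5
  (U ⋈[c=f] ρ[f/c](ρ[c/h](S))) → 2
  γ[g; MIN(f)→h]((U ⋈[c=f] ρ[f/c](ρ[c/h](S)))) → 2
  γ[h; MAX(g)→b](γ[g; MIN(f)→h]((U ⋈[c=f] ρ[f/c](ρ[c/h](S))))) → 2
  σ[h=6](γ[h; MAX(g)→b](γ[g; MIN(f)→h]((U ⋈[c=f] ρ[f/c](ρ[c/h](S)))))) → 1

== RESULT ==
h | b
6 | 1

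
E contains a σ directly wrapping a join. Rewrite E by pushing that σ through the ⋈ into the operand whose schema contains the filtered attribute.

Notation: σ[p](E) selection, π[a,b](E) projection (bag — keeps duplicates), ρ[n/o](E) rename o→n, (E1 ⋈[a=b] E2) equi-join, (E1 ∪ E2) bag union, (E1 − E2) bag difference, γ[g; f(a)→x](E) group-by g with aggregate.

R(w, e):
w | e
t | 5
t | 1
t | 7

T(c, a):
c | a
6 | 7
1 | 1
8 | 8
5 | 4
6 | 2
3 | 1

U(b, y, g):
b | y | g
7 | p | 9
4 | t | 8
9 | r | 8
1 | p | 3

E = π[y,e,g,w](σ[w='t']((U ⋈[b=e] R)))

σ filters on w, owned by the right side.
E' = π[y,e,g,w]((U ⋈[b=e] σ[w='t'](R)))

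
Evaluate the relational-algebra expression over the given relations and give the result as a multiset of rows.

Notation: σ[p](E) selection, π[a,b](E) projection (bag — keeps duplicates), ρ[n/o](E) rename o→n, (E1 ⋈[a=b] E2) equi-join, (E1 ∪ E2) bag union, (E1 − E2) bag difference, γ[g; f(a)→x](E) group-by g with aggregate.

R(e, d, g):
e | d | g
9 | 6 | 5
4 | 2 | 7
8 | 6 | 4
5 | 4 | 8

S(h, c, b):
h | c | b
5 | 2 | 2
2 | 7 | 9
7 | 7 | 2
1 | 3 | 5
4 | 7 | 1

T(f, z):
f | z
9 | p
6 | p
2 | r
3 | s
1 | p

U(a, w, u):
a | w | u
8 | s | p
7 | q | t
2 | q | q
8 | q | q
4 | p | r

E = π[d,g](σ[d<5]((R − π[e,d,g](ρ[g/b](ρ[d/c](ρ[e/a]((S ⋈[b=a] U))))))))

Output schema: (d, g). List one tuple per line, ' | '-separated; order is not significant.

Subexpression sizes:
  R → 4
  S → 5
  U → 5
  (S ⋈[b=a] U) → 2
  ρ[e/a]((S ⋈[b=a] U)) → 2
  ρ[d/c](ρ[e/a]((S ⋈[b=a] U))) → 2
  ρ[g/b](ρ[d/c](ρ[e/a]((S ⋈[b=a] U)))) → 2
  π[e,d,g](ρ[g/b](ρ[d/c](ρ[e/a]((S ⋈[b=a] U))))) → 2
  (R − π[e,d,g](ρ[g/b](ρ[d/c](ρ[e/a]((S ⋈[b=a] U)))))) → 4
  σ[d<5]((R − π[e,d,g](ρ[g/b](ρ[d/c](ρ[e/a]((S ⋈[b=a] U))))))) → 2
  π[d,g](σ[d<5]((R − π[e,d,g](ρ[g/b](ρ[d/c](ρ[e/a]((S ⋈[b=a] U)))))))) → 2

== RESULT ==
d | g
2 | 7
4 | 8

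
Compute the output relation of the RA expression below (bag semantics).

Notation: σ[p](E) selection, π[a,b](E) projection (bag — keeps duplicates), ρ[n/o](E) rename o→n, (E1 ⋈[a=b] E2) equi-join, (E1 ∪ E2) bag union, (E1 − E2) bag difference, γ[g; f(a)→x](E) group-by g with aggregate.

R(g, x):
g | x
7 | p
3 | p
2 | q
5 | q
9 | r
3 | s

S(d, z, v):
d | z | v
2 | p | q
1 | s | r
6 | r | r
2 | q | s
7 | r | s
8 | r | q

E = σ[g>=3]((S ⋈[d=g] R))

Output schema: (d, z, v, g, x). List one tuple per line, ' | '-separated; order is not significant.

Per-node cardinality:
  S → 6
  R → 6
  (S ⋈[d=g] R) → 3
  σ[g>=3]((S ⋈[d=g] R)) → 1

== RESULT ==
d | z | v | g | x
7 | r | s | 7 | p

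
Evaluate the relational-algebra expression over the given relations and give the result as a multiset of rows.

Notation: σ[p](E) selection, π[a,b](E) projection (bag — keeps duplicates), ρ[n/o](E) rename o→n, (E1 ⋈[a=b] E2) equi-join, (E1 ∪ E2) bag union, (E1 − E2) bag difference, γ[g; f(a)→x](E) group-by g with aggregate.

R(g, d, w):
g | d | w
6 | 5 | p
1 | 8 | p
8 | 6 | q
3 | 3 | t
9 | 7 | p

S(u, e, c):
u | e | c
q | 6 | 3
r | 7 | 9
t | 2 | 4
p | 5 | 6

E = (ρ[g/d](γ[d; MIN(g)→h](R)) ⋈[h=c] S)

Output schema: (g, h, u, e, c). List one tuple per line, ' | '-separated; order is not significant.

Subexpression sizes:
  R → 5
  γ[d; MIN(g)→h](R) → 5
  ρ[g/d](γ[d; MIN(g)→h](R)) → 5
  S → 4
  (ρ[g/d](γ[d; MIN(g)→h](R)) ⋈[h=c] S) → 3

== RESULT ==
g | h | u | e | c
3 | 3 | q | 6 | 3
5 | 6 | p | 5 | 6
7 | 9 | r | 7 | 9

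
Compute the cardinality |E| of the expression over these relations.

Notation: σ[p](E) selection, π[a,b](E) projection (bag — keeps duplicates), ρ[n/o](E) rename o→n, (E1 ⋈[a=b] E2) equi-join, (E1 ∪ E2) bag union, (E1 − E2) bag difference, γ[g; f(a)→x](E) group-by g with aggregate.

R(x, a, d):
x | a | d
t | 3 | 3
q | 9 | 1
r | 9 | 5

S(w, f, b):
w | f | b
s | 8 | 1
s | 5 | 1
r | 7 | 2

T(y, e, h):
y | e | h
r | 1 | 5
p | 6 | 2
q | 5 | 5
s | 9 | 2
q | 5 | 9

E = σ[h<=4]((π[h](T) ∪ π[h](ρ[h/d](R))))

Subexpression sizes:
  T → 5
  π[h](T) → 5
  R → 3
  ρ[h/d](R) → 3
  π[h](ρ[h/d](R)) → 3
  (π[h](T) ∪ π[h](ρ[h/d](R))) → 8
  σ[h<=4]((π[h](T) ∪ π[h](ρ[h/d](R)))) → 4

|E| = 4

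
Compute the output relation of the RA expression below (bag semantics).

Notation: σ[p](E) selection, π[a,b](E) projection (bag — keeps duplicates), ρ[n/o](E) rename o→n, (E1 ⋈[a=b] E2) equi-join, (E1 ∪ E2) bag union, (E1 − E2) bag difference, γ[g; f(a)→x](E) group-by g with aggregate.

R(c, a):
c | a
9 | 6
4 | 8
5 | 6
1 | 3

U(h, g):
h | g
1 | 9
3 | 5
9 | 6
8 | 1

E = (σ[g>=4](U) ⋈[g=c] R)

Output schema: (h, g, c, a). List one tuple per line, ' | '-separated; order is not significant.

Per-node cardinality:
  U → 4
  σ[g>=4](U) → 3
  R → 4
  (σ[g>=4](U) ⋈[g=c] R) → 2

== RESULT ==
h | g | c | a
1 | 9 | 9 | 6
3 | 5 | 5 | 6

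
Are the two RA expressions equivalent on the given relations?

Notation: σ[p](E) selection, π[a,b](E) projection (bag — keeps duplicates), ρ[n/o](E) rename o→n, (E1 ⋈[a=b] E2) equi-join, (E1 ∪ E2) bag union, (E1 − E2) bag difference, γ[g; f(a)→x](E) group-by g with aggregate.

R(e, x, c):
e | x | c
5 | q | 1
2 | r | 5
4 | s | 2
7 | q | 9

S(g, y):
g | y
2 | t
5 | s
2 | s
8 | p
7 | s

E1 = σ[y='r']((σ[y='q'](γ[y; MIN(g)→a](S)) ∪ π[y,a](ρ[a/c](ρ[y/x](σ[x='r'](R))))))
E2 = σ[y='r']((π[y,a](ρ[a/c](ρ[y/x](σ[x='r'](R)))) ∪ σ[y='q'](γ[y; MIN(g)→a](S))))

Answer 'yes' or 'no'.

E1 stepwise |·|:
  S → 5
  γ[y; MIN(g)→a](S) → 3
  σ[y='q'](γ[y; MIN(g)→a](S)) → 0
  R → 4
  σ[x='r'](R) → 1
  ρ[y/x](σ[x='r'](R)) → 1
  ρ[a/c](ρ[y/x](σ[x='r'](R))) → 1
  π[y,a](ρ[a/c](ρ[y/x](σ[x='r'](R)))) → 1
  (σ[y='q'](γ[y; MIN(g)→a](S)) ∪ π[y,a](ρ[a/c](ρ[y/x](σ[x='r'](R))))) → 1
  σ[y='r']((σ[y='q'](γ[y; MIN(g)→a](S)) ∪ π[y,a](ρ[a/c](ρ[y/x](σ[x='r'](R)))))) → 1
E2 stepwise |·|:
  R → 4
  σ[x='r'](R) → 1
  ρ[y/x](σ[x='r'](R)) → 1
  ρ[a/c](ρ[y/x](σ[x='r'](R))) → 1
  π[y,a](ρ[a/c](ρ[y/x](σ[x='r'](R)))) → 1
  S → 5
  γ[y; MIN(g)→a](S) → 3
  σ[y='q'](γ[y; MIN(g)→a](S)) → 0
  (π[y,a](ρ[a/c](ρ[y/x](σ[x='r'](R)))) ∪ σ[y='q'](γ[y; MIN(g)→a](S))) → 1
  σ[y='r']((π[y,a](ρ[a/c](ρ[y/x](σ[x='r'](R)))) ∪ σ[y='q'](γ[y; MIN(g)→a](S)))) → 1

E1 and E2 produce the same multiset:
y | a
r | 5

yes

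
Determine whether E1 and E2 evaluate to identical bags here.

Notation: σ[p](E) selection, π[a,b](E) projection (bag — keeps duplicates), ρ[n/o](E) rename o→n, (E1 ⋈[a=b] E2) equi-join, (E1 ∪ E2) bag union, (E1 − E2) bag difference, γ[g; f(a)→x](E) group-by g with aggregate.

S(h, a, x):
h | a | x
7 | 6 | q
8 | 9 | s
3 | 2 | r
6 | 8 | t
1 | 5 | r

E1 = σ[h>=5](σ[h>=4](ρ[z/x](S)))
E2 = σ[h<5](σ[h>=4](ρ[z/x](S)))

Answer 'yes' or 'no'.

E1 row counts bottom-up:
  S → 5
  ρ[z/x](S) → 5
  σ[h>=4](ρ[z/x](S)) → 3
  σ[h>=5](σ[h>=4](ρ[z/x](S))) → 3
E2 row counts bottom-up:
  S → 5
  ρ[z/x](S) → 5
  σ[h>=4](ρ[z/x](S)) → 3
  σ[h<5](σ[h>=4](ρ[z/x](S))) → 0

E1 result:
h | a | z
6 | 8 | t
7 | 6 | q
8 | 9 | s
E2 result:
h | a | z
(0 rows)
Witness: (7, 6, 'q') appears 1× in E1 but 0× in E2.

no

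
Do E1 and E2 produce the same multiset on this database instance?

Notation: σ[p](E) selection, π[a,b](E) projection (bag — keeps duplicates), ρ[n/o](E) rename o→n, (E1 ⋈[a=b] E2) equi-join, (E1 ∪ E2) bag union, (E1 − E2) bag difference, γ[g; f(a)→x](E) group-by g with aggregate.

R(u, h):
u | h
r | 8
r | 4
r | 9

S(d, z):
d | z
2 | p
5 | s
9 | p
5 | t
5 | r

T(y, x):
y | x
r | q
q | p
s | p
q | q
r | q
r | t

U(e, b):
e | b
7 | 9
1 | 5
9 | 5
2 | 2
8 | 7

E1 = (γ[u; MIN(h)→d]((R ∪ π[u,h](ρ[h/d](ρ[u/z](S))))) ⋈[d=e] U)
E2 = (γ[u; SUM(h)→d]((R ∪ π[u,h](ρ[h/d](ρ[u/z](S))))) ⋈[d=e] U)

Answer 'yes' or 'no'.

E1 stepwise |·|:
  R → 3
  S → 5
  ρ[u/z](S) → 5
  ρ[h/d](ρ[u/z](S)) → 5
  π[u,h](ρ[h/d](ρ[u/z](S))) → 5
  (R ∪ π[u,h](ρ[h/d](ρ[u/z](S)))) → 8
  γ[u; MIN(h)→d]((R ∪ π[u,h](ρ[h/d](ρ[u/z](S))))) → 4
  U → 5
  (γ[u; MIN(h)→d]((R ∪ π[u,h](ρ[h/d](ρ[u/z](S))))) ⋈[d=e] U) → 1
E2 stepwise |·|:
  R → 3
  S → 5
  ρ[u/z](S) → 5
  ρ[h/d](ρ[u/z](S)) → 5
  π[u,h](ρ[h/d](ρ[u/z](S))) → 5
  (R ∪ π[u,h](ρ[h/d](ρ[u/z](S)))) → 8
  γ[u; SUM(h)→d]((R ∪ π[u,h](ρ[h/d](ρ[u/z](S))))) → 4
  U → 5
  (γ[u; SUM(h)→d]((R ∪ π[u,h](ρ[h/d](ρ[u/z](S))))) ⋈[d=e] U) → 0

E1 result:
u | d | e | b
p | 2 | 2 | 2
E2 result:
u | d | e | b
(0 rows)
Witness: ('p', 2, 2, 2) appears 1× in E1 but 0× in E2.

no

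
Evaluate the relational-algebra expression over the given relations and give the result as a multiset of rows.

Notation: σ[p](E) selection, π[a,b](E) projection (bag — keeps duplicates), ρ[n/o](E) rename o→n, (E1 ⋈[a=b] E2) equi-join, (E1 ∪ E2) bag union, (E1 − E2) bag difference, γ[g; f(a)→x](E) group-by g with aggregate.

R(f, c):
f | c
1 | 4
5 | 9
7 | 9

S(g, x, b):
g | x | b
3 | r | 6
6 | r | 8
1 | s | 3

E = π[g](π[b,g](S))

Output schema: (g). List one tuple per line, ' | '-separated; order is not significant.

Row counts bottom-up:
  S → 3
  π[b,g](S) → 3
  π[g](π[b,g](S)) → 3

== RESULT ==
g
1
3
6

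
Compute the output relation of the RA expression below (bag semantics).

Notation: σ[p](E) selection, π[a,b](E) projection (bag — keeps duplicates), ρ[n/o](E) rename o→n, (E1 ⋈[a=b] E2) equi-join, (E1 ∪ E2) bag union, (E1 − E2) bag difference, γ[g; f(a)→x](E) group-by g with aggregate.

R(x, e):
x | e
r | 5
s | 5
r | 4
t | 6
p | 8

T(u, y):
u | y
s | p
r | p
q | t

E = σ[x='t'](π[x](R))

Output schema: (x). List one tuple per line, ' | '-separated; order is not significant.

Per-node cardinality:
  R → 5
  π[x](R) → 5
  σ[x='t'](π[x](R)) → 1

== RESULT ==
x
t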